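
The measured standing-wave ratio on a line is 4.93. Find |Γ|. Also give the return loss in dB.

|Γ| ≈ 0.663; return loss ≈ 3.57 dB

|Γ| = (S − 1)/(S + 1) = (4.93 − 1)/(4.93 + 1) = 3.93/5.93
RL = −20·log₁₀|Γ| = −20·log₁₀(0.663)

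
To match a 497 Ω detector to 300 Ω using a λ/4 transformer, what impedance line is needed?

Z_qwt = √(Z_0·R_L) = √(300 × 497) = √149100

Z_qwt ≈ 386 Ω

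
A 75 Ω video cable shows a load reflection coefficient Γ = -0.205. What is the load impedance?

Z_L ≈ 49.5 Ω

Z_L = Z_0·(1 + Γ)/(1 − Γ) = 75·(0.795)/(1.21)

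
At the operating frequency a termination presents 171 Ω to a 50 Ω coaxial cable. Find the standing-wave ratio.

For a purely resistive load, VSWR = R_L/Z_0 or Z_0/R_L (whichever > 1) = 171/50

VSWR ≈ 3.42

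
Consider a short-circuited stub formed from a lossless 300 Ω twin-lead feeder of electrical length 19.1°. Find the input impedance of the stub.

Z_in ≈ +j104 Ω

tan(βl) = 0.346
For a short-circuited stub, Z_in = jZ_0·tan(βl)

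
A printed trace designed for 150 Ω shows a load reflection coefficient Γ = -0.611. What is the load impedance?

Z_L ≈ 36.2 Ω

Z_L = Z_0·(1 + Γ)/(1 − Γ) = 150·(0.389)/(1.61)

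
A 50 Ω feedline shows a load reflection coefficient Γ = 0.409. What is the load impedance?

Z_L = Z_0·(1 + Γ)/(1 − Γ) = 50·(1.41)/(0.591)

Z_L ≈ 119 Ω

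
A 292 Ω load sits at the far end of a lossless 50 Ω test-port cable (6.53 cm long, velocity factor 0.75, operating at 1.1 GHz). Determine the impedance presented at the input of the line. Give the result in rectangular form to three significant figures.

Z_in ≈ 10.3 + j22.4 Ω

λ = v/f = 0.75·c / 1.1 GHz = 0.205 m
βl = 2π·l/λ = 2π × 0.319 = 115°
tan(βl) = tan(115°) = -2.15
Z_in = Z_0·(Z_L + jZ_0·tanβl)/(Z_0 + jZ_L·tanβl)
     = 50·(292 − j108)/(50 − j628)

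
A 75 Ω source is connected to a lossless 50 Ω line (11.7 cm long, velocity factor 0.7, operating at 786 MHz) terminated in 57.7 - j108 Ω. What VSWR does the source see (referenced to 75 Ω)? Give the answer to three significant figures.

λ = v/f = 0.7·c / 786 MHz = 0.267 m
βl = 2π·l/λ = 2π × 0.438 = 158°
tan(βl) = -0.411
Z_in = Z_0·(Z_L + jZ_0·tanβl)/(Z_0 + jZ_L·tanβl) = 284 + j54.7 Ω
Γ_s = (Z_in − Z_s)/(Z_in + Z_s) = (209 + j54.7)/(359 + j54.7), |Γ_s| = 0.595
VSWR = (1 + |Γ_s|)/(1 − |Γ_s|)

VSWR ≈ 3.94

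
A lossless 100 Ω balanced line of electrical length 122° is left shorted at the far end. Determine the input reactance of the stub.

tan(βl) = -1.6
For a shorted stub, Z_in = jZ_0·tan(βl)

X_in ≈ -160 Ω (capacitive)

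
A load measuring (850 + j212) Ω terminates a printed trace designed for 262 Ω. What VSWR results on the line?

Γ = (Z_L − Z_0)/(Z_L + Z_0) = (588 + j212)/(1112 + j212)
|Γ| = 625/1130 = 0.552
VSWR = (1 + |Γ|)/(1 − |Γ|) = 1.55/0.448

VSWR ≈ 3.47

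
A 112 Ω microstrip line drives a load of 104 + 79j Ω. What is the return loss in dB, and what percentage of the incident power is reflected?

Γ = (-8 + j79)/(216 + j79), |Γ| = 0.345
RL = −20·log₁₀(0.345) = 9.24 dB
P_refl/P_inc = |Γ|² = 0.119

RL ≈ 9.24 dB; 11.9% of incident power reflected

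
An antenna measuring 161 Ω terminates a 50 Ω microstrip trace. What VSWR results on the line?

For a purely resistive load, VSWR = R_L/Z_0 or Z_0/R_L (whichever > 1) = 161/50

VSWR ≈ 3.22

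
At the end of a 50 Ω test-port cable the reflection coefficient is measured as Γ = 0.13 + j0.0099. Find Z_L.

Z_L ≈ 64.9 + j1.31 Ω

Z_L = Z_0·(1 + Γ)/(1 − Γ) = 50·(1.13 + j0.0099)/(0.87 − j0.0099)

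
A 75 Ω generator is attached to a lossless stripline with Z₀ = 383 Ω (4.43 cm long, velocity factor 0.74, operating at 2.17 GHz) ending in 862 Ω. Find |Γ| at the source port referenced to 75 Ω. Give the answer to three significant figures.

|Γ| ≈ 0.818

λ = v/f = 0.74·c / 2.17 GHz = 0.102 m
βl = 2π·l/λ = 2π × 0.433 = 156°
tan(βl) = -0.448
Z_in = Z_0·(Z_L + jZ_0·tanβl)/(Z_0 + jZ_L·tanβl) = 514 + j346 Ω
Γ_s = (Z_in − Z_s)/(Z_in + Z_s) = (439 + j346)/(589 + j346), |Γ_s| = 0.818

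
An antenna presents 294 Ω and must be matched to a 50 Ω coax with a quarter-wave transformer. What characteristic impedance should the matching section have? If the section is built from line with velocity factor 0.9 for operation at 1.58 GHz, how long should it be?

Z_qwt ≈ 121 Ω; length ≈ 4.27 cm

Z_qwt = √(Z_0·R_L) = √(50 × 294) = √14700
λ = 0.9·c/f = 0.171 m, so l = λ/4 = 0.0427 m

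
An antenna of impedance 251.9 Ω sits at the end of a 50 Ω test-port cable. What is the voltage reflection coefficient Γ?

Γ = (Z_L − Z_0)/(Z_L + Z_0) = (251.9 − 50)/(251.9 + 50) = 201.9/301.9

Γ = 0.669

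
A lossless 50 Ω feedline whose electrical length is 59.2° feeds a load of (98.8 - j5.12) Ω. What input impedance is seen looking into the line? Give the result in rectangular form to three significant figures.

tan(βl) = tan(59.2°) = 1.68
Z_in = Z_0·(Z_L + jZ_0·tanβl)/(Z_0 + jZ_L·tanβl)
     = 50·(98.8 + j78.8)/(58.6 + j166)

Z_in ≈ 30.5 − j19 Ω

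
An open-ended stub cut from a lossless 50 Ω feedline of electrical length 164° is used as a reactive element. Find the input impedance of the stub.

tan(βl) = -0.287
For an open-ended stub, Z_in = −jZ_0·cot(βl) = −jZ_0/tan(βl)

Z_in ≈ +j174 Ω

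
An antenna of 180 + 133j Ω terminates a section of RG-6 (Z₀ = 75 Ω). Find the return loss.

Γ = (105 + j133)/(255 + j133), |Γ| = 0.589
RL = −20·log₁₀|Γ| = −20·log₁₀(0.589)

RL ≈ 4.59 dB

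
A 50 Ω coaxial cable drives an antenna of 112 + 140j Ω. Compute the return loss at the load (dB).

Γ = (62 + j140)/(162 + j140), |Γ| = 0.715
RL = −20·log₁₀|Γ| = −20·log₁₀(0.715)

RL ≈ 2.91 dB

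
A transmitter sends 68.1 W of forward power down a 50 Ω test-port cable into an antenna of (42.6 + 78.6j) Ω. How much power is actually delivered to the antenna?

|Γ| = |(-7.4 + j78.6)/(92.6 + j78.6)| = 0.65
|Γ|² = 0.422
P_refl = |Γ|²·P_inc = 28.8 W, P_del = (1 − |Γ|²)·P_inc = 39.3 W

P_delivered ≈ 39.3 W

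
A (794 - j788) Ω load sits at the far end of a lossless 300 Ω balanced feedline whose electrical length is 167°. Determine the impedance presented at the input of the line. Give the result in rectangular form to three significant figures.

Z_in ≈ 1580 + j280 Ω

tan(βl) = tan(167°) = -0.231
Z_in = Z_0·(Z_L + jZ_0·tanβl)/(Z_0 + jZ_L·tanβl)
     = 300·(794 − j857)/(118 − j183)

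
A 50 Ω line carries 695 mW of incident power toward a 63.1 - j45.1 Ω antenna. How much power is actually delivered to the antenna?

P_delivered ≈ 592 mW

|Γ| = |(13.1 − j45.1)/(113.1 − j45.1)| = 0.386
|Γ|² = 0.149
P_refl = |Γ|²·P_inc = 103 mW, P_del = (1 − |Γ|²)·P_inc = 592 mW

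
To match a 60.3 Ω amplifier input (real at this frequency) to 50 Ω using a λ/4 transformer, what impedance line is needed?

Z_qwt ≈ 54.9 Ω

Z_qwt = √(Z_0·R_L) = √(50 × 60.3) = √3015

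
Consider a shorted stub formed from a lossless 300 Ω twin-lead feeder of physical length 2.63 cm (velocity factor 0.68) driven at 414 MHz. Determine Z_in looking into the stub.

λ = v/f = 0.68·c / 414 MHz = 0.493 m
βl = 2π·l/λ = 2π × 0.0534 = 19.2°
tan(βl) = 0.349
For a shorted stub, Z_in = jZ_0·tan(βl)

Z_in ≈ +j105 Ω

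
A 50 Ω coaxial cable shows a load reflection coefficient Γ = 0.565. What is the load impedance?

Z_L = Z_0·(1 + Γ)/(1 − Γ) = 50·(1.56)/(0.435)

Z_L ≈ 180 Ω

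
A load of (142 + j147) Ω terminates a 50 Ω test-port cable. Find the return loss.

RL ≈ 2.89 dB

Γ = (92 + j147)/(192 + j147), |Γ| = 0.717
RL = −20·log₁₀|Γ| = −20·log₁₀(0.717)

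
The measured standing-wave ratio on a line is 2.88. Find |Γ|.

|Γ| ≈ 0.485

|Γ| = (S − 1)/(S + 1) = (2.88 − 1)/(2.88 + 1) = 1.88/3.88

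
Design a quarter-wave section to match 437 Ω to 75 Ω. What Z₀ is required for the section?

Z_qwt ≈ 181 Ω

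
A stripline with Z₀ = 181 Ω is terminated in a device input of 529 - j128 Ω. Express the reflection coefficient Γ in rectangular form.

Γ ≈ 0.506 − j0.089

Γ = (Z_L − Z_0)/(Z_L + Z_0) = (348 − j128)/(710 − j128)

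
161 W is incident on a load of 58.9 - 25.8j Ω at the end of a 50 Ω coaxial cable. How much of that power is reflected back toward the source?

|Γ| = |(8.9 − j25.8)/(108.9 − j25.8)| = 0.244
|Γ|² = 0.0595
P_refl = |Γ|²·P_inc = 9.57 W, P_del = (1 − |Γ|²)·P_inc = 151 W

P_reflected ≈ 9.57 W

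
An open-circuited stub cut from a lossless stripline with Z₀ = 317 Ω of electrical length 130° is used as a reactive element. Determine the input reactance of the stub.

tan(βl) = -1.19
For an open-circuited stub, Z_in = −jZ_0·cot(βl) = −jZ_0/tan(βl)

X_in ≈ 266 Ω (inductive)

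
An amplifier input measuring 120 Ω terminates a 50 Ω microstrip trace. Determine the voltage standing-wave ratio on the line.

VSWR ≈ 2.4

Γ = (120 − 50)/(120 + 50) = 0.412
VSWR = (1 + 0.412)/(1 − 0.412)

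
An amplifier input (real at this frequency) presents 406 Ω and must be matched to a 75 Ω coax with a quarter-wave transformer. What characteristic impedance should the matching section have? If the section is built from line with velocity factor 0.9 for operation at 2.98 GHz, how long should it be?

Z_qwt = √(Z_0·R_L) = √(75 × 406) = √30450
λ = 0.9·c/f = 0.0906 m, so l = λ/4 = 0.0227 m

Z_qwt ≈ 174 Ω; length ≈ 2.27 cm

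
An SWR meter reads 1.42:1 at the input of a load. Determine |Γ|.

|Γ| ≈ 0.174

|Γ| = (S − 1)/(S + 1) = (1.42 − 1)/(1.42 + 1) = 0.42/2.42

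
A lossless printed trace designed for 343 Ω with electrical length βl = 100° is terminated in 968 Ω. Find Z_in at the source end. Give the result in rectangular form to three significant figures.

tan(βl) = tan(100°) = -5.67
Z_in = Z_0·(Z_L + jZ_0·tanβl)/(Z_0 + jZ_L·tanβl)
     = 343·(968 − j1950)/(343 − j5490)

Z_in ≈ 125 + j52.7 Ω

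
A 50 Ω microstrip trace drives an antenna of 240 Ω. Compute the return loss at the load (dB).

RL ≈ 3.67 dB

Γ = (240 − 50)/(240 + 50) = 0.655
RL = −20·log₁₀|Γ| = −20·log₁₀(0.655)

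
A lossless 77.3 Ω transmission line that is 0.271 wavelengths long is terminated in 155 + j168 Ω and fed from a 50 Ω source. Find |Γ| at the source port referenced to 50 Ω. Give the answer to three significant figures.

|Γ| ≈ 0.509

βl = 2π × 0.271 = 97.6°
tan(βl) = -7.53
Z_in = Z_0·(Z_L + jZ_0·tanβl)/(Z_0 + jZ_L·tanβl) = 16.9 − j9.17 Ω
Γ_s = (Z_in − Z_s)/(Z_in + Z_s) = (-33.1 − j9.17)/(66.9 − j9.17), |Γ_s| = 0.509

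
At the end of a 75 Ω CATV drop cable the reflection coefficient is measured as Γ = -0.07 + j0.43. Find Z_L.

Z_L = Z_0·(1 + Γ)/(1 − Γ) = 75·(0.93 + j0.43)/(1.07 − j0.43)

Z_L ≈ 45.7 + j48.5 Ω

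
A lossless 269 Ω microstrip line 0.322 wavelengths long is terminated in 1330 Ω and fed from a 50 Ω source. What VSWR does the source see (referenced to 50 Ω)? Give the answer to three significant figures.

βl = 2π × 0.322 = 116°
tan(βl) = -2.06
Z_in = Z_0·(Z_L + jZ_0·tanβl)/(Z_0 + jZ_L·tanβl) = 66.6 + j124 Ω
Γ_s = (Z_in − Z_s)/(Z_in + Z_s) = (16.6 + j124)/(117 + j124), |Γ_s| = 0.735
VSWR = (1 + |Γ_s|)/(1 − |Γ_s|)

VSWR ≈ 6.56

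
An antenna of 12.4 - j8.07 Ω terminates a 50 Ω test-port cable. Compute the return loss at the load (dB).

Γ = (-37.6 − j8.07)/(62.4 − j8.07), |Γ| = 0.611
RL = −20·log₁₀|Γ| = −20·log₁₀(0.611)

RL ≈ 4.28 dB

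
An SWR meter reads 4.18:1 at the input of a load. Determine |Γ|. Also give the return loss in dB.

|Γ| = (S − 1)/(S + 1) = (4.18 − 1)/(4.18 + 1) = 3.18/5.18
RL = −20·log₁₀|Γ| = −20·log₁₀(0.614)

|Γ| ≈ 0.614; return loss ≈ 4.24 dB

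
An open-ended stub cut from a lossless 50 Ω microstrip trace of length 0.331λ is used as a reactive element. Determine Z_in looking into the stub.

Z_in ≈ +j27.9 Ω

βl = 2π × 0.331 = 119°
tan(βl) = -1.79
For an open-ended stub, Z_in = −jZ_0·cot(βl) = −jZ_0/tan(βl)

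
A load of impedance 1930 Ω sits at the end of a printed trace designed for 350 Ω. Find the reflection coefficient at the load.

Γ = (Z_L − Z_0)/(Z_L + Z_0) = (1930 − 350)/(1930 + 350) = 1580/2280

Γ = 0.693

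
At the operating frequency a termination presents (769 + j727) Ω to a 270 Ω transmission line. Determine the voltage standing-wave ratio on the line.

VSWR ≈ 5.57

Γ = (Z_L − Z_0)/(Z_L + Z_0) = (499 + j727)/(1039 + j727)
|Γ| = 882/1270 = 0.695
VSWR = (1 + |Γ|)/(1 − |Γ|) = 1.7/0.305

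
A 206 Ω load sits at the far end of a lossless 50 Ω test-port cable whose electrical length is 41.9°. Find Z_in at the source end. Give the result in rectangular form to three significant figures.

tan(βl) = tan(41.9°) = 0.897
Z_in = Z_0·(Z_L + jZ_0·tanβl)/(Z_0 + jZ_L·tanβl)
     = 50·(206 + j44.9)/(50 + j185)

Z_in ≈ 25.4 − j48.9 Ω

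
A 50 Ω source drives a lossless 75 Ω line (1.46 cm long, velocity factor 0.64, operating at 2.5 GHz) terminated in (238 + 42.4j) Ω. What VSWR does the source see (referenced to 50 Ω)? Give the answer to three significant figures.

λ = v/f = 0.64·c / 2.5 GHz = 0.0768 m
βl = 2π·l/λ = 2π × 0.19 = 68.4°
tan(βl) = 2.53
Z_in = Z_0·(Z_L + jZ_0·tanβl)/(Z_0 + jZ_L·tanβl) = 27.2 − j31.1 Ω
Γ_s = (Z_in − Z_s)/(Z_in + Z_s) = (-22.8 − j31.1)/(77.2 − j31.1), |Γ_s| = 0.463
VSWR = (1 + |Γ_s|)/(1 − |Γ_s|)

VSWR ≈ 2.72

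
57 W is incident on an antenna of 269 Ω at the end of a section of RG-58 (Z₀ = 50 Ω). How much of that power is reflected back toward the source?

P_reflected ≈ 26.9 W

Γ = (269 − 50)/(269 + 50) = 0.687
|Γ|² = 0.471
P_refl = |Γ|²·P_inc = 26.9 W, P_del = (1 − |Γ|²)·P_inc = 30.1 W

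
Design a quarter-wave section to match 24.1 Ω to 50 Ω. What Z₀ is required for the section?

Z_qwt = √(Z_0·R_L) = √(50 × 24.1) = √1205

Z_qwt ≈ 34.7 Ω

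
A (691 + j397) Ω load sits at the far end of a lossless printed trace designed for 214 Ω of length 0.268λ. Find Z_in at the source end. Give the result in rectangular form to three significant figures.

βl = 2π × 0.268 = 96.5°
tan(βl) = tan(96.5°) = -8.8
Z_in = Z_0·(Z_L + jZ_0·tanβl)/(Z_0 + jZ_L·tanβl)
     = 214·(691 − j1490)/(3710 − j6080)

Z_in ≈ 48.9 − j5.53 Ω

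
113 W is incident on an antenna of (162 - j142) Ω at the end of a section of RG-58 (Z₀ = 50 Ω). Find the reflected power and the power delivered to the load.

P_reflected ≈ 56.8 W; P_delivered ≈ 56.2 W

|Γ| = |(112 − j142)/(212 − j142)| = 0.709
|Γ|² = 0.502
P_refl = |Γ|²·P_inc = 56.8 W, P_del = (1 − |Γ|²)·P_inc = 56.2 W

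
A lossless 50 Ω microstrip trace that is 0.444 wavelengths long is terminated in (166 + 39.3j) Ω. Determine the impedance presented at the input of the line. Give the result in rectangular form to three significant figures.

Z_in ≈ 59.9 + j72.9 Ω

βl = 2π × 0.444 = 160°
tan(βl) = tan(160°) = -0.367
Z_in = Z_0·(Z_L + jZ_0·tanβl)/(Z_0 + jZ_L·tanβl)
     = 50·(166 + j20.9)/(64.4 − j60.9)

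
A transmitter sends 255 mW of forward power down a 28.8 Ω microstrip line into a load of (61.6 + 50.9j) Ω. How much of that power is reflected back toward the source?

P_reflected ≈ 86.9 mW

|Γ| = |(32.8 + j50.9)/(90.4 + j50.9)| = 0.584
|Γ|² = 0.341
P_refl = |Γ|²·P_inc = 86.9 mW, P_del = (1 − |Γ|²)·P_inc = 168 mW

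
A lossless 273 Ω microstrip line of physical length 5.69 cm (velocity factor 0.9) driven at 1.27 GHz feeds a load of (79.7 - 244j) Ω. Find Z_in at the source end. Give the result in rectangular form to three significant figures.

λ = v/f = 0.9·c / 1.27 GHz = 0.213 m
βl = 2π·l/λ = 2π × 0.268 = 96.4°
tan(βl) = tan(96.4°) = -8.99
Z_in = Z_0·(Z_L + jZ_0·tanβl)/(Z_0 + jZ_L·tanβl)
     = 273·(79.7 − j2700)/(-1920 − j716)

Z_in ≈ 116 + j340 Ω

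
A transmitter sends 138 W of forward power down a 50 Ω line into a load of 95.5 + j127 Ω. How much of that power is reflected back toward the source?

|Γ| = |(45.5 + j127)/(145.5 + j127)| = 0.699
|Γ|² = 0.488
P_refl = |Γ|²·P_inc = 67.3 W, P_del = (1 − |Γ|²)·P_inc = 70.7 W

P_reflected ≈ 67.3 W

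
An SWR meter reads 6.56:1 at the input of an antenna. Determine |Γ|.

|Γ| = (S − 1)/(S + 1) = (6.56 − 1)/(6.56 + 1) = 5.56/7.56

|Γ| ≈ 0.735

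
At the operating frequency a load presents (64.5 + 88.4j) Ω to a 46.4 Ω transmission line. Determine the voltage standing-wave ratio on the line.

VSWR ≈ 4.5

Γ = (Z_L − Z_0)/(Z_L + Z_0) = (18.1 + j88.4)/(110.9 + j88.4)
|Γ| = 90.2/142 = 0.636
VSWR = (1 + |Γ|)/(1 − |Γ|) = 1.64/0.364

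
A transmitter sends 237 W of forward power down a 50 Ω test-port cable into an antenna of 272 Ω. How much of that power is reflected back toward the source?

Γ = (272 − 50)/(272 + 50) = 0.689
|Γ|² = 0.475
P_refl = |Γ|²·P_inc = 113 W, P_del = (1 − |Γ|²)·P_inc = 124 W

P_reflected ≈ 113 W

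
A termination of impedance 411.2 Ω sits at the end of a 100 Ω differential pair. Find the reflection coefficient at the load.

Γ = (Z_L − Z_0)/(Z_L + Z_0) = (411.2 − 100)/(411.2 + 100) = 311.2/511.2

Γ = 0.609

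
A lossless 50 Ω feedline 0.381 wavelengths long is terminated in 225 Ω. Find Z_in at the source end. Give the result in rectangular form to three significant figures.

Z_in ≈ 22.7 + j48.5 Ω

βl = 2π × 0.381 = 137°
tan(βl) = tan(137°) = -0.927
Z_in = Z_0·(Z_L + jZ_0·tanβl)/(Z_0 + jZ_L·tanβl)
     = 50·(225 − j46.4)/(50 − j209)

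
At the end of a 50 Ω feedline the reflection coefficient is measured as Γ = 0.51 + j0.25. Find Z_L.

Z_L = Z_0·(1 + Γ)/(1 − Γ) = 50·(1.51 + j0.25)/(0.49 − j0.25)

Z_L ≈ 112 + j82.6 Ω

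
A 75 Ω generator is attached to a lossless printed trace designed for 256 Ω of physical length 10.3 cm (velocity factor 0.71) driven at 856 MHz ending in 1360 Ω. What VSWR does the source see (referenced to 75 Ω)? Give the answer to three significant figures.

λ = v/f = 0.71·c / 856 MHz = 0.249 m
βl = 2π·l/λ = 2π × 0.414 = 149°
tan(βl) = -0.6
Z_in = Z_0·(Z_L + jZ_0·tanβl)/(Z_0 + jZ_L·tanβl) = 166 + j374 Ω
Γ_s = (Z_in − Z_s)/(Z_in + Z_s) = (90.6 + j374)/(241 + j374), |Γ_s| = 0.866
VSWR = (1 + |Γ_s|)/(1 − |Γ_s|)

VSWR ≈ 13.9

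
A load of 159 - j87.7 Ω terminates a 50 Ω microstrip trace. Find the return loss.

Γ = (109 − j87.7)/(209 − j87.7), |Γ| = 0.617
RL = −20·log₁₀|Γ| = −20·log₁₀(0.617)

RL ≈ 4.19 dB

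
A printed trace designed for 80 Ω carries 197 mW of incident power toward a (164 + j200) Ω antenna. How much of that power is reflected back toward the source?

P_reflected ≈ 93.1 mW

|Γ| = |(84 + j200)/(244 + j200)| = 0.688
|Γ|² = 0.473
P_refl = |Γ|²·P_inc = 93.1 mW, P_del = (1 − |Γ|²)·P_inc = 104 mW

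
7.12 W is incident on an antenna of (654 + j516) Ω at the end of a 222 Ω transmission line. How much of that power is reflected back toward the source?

|Γ| = |(432 + j516)/(876 + j516)| = 0.662
|Γ|² = 0.438
P_refl = |Γ|²·P_inc = 3.12 W, P_del = (1 − |Γ|²)·P_inc = 4 W

P_reflected ≈ 3.12 W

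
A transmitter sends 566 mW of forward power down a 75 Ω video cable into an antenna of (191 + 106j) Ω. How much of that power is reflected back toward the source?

P_reflected ≈ 170 mW

|Γ| = |(116 + j106)/(266 + j106)| = 0.549
|Γ|² = 0.301
P_refl = |Γ|²·P_inc = 170 mW, P_del = (1 − |Γ|²)·P_inc = 396 mW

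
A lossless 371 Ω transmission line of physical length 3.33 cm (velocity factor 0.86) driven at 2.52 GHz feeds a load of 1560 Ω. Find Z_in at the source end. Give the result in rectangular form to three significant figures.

λ = v/f = 0.86·c / 2.52 GHz = 0.102 m
βl = 2π·l/λ = 2π × 0.325 = 117°
tan(βl) = tan(117°) = -1.95
Z_in = Z_0·(Z_L + jZ_0·tanβl)/(Z_0 + jZ_L·tanβl)
     = 371·(1560 − j725)/(371 − j3050)

Z_in ≈ 110 + j176 Ω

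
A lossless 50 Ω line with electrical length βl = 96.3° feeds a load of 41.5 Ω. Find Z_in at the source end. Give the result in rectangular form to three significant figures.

Z_in ≈ 59.9 − j2.45 Ω

tan(βl) = tan(96.3°) = -9.06
Z_in = Z_0·(Z_L + jZ_0·tanβl)/(Z_0 + jZ_L·tanβl)
     = 50·(41.5 − j453)/(50 − j376)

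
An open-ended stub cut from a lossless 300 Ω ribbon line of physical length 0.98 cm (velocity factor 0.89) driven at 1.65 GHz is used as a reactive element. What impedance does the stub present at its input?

λ = v/f = 0.89·c / 1.65 GHz = 0.162 m
βl = 2π·l/λ = 2π × 0.0606 = 21.8°
tan(βl) = 0.4
For an open-ended stub, Z_in = −jZ_0·cot(βl) = −jZ_0/tan(βl)

Z_in ≈ −j750 Ω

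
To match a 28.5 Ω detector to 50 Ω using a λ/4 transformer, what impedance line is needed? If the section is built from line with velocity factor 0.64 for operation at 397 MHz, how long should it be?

Z_qwt = √(Z_0·R_L) = √(50 × 28.5) = √1425
λ = 0.64·c/f = 0.484 m, so l = λ/4 = 0.121 m

Z_qwt ≈ 37.7 Ω; length ≈ 12.1 cm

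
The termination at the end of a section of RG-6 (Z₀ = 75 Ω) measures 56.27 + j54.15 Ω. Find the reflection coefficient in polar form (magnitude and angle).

Γ ≈ 0.404 ∠ 86.7°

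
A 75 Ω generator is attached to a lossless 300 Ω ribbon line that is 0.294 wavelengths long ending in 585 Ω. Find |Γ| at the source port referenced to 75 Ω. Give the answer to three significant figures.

βl = 2π × 0.294 = 106°
tan(βl) = -3.52
Z_in = Z_0·(Z_L + jZ_0·tanβl)/(Z_0 + jZ_L·tanβl) = 163 + j61.4 Ω
Γ_s = (Z_in − Z_s)/(Z_in + Z_s) = (87.8 + j61.4)/(238 + j61.4), |Γ_s| = 0.436

|Γ| ≈ 0.436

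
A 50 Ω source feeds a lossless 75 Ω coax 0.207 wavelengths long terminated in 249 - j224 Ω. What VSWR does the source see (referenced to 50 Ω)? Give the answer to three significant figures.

βl = 2π × 0.207 = 74.5°
tan(βl) = 3.61
Z_in = Z_0·(Z_L + jZ_0·tanβl)/(Z_0 + jZ_L·tanβl) = 12.4 − j8.61 Ω
Γ_s = (Z_in − Z_s)/(Z_in + Z_s) = (-37.6 − j8.61)/(62.4 − j8.61), |Γ_s| = 0.613
VSWR = (1 + |Γ_s|)/(1 − |Γ_s|)

VSWR ≈ 4.17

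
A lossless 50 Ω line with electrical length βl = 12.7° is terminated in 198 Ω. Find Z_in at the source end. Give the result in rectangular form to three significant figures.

tan(βl) = tan(12.7°) = 0.225
Z_in = Z_0·(Z_L + jZ_0·tanβl)/(Z_0 + jZ_L·tanβl)
     = 50·(198 + j11.3)/(50 + j44.6)

Z_in ≈ 116 − j92.1 Ω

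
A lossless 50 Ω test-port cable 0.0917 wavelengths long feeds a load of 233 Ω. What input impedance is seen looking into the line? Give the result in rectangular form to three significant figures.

βl = 2π × 0.0917 = 33°
tan(βl) = tan(33°) = 0.65
Z_in = Z_0·(Z_L + jZ_0·tanβl)/(Z_0 + jZ_L·tanβl)
     = 50·(233 + j32.5)/(50 + j151)

Z_in ≈ 32.6 − j66.2 Ω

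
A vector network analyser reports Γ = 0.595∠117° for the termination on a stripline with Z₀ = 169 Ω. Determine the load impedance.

Z_L = Z_0·(1 + Γ)/(1 − Γ) = 169·(0.73 + j0.53)/(1.27 − j0.53)

Z_L ≈ 57.6 + j94.6 Ω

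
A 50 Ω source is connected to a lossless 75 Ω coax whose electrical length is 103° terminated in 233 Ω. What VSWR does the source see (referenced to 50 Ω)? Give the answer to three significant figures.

VSWR ≈ 2.22

tan(βl) = -4.33
Z_in = Z_0·(Z_L + jZ_0·tanβl)/(Z_0 + jZ_L·tanβl) = 25.3 + j15.4 Ω
Γ_s = (Z_in − Z_s)/(Z_in + Z_s) = (-24.7 + j15.4)/(75.3 + j15.4), |Γ_s| = 0.379
VSWR = (1 + |Γ_s|)/(1 − |Γ_s|)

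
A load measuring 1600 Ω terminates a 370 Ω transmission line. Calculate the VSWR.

VSWR ≈ 4.32

Γ = (1600 − 370)/(1600 + 370) = 0.624
VSWR = (1 + 0.624)/(1 − 0.624)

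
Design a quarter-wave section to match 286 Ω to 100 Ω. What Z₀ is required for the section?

Z_qwt ≈ 169 Ω

Z_qwt = √(Z_0·R_L) = √(100 × 286) = √28600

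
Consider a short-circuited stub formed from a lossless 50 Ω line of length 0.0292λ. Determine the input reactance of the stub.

βl = 2π × 0.0292 = 10.5°
tan(βl) = 0.186
For a short-circuited stub, Z_in = jZ_0·tan(βl)

X_in ≈ 9.28 Ω (inductive)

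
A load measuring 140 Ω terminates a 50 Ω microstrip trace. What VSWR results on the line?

Γ = (140 − 50)/(140 + 50) = 0.474
VSWR = (1 + 0.474)/(1 − 0.474)

VSWR ≈ 2.8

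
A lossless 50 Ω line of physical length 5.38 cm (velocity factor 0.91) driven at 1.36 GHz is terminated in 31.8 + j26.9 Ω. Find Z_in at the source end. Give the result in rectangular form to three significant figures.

Z_in ≈ 38.8 − j34.1 Ω

λ = v/f = 0.91·c / 1.36 GHz = 0.201 m
βl = 2π·l/λ = 2π × 0.268 = 96.5°
tan(βl) = tan(96.5°) = -8.8
Z_in = Z_0·(Z_L + jZ_0·tanβl)/(Z_0 + jZ_L·tanβl)
     = 50·(31.8 − j413)/(287 − j280)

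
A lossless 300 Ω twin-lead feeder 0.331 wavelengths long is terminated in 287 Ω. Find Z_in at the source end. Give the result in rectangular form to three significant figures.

βl = 2π × 0.331 = 119°
tan(βl) = tan(119°) = -1.79
Z_in = Z_0·(Z_L + jZ_0·tanβl)/(Z_0 + jZ_L·tanβl)
     = 300·(287 − j538)/(300 − j514)

Z_in ≈ 307 − j11.6 Ω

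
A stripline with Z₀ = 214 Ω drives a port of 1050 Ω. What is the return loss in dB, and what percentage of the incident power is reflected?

Γ = (1050 − 214)/(1050 + 214) = 0.661
RL = −20·log₁₀(0.661) = 3.59 dB
P_refl/P_inc = |Γ|² = 0.437

RL ≈ 3.59 dB; 43.7% of incident power reflected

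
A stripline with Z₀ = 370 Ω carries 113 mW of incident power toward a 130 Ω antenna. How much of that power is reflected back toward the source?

Γ = (130 − 370)/(130 + 370) = -0.48
|Γ|² = 0.23
P_refl = |Γ|²·P_inc = 26 mW, P_del = (1 − |Γ|²)·P_inc = 87 mW

P_reflected ≈ 26 mW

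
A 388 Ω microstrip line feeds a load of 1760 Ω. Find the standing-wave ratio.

Γ = (1760 − 388)/(1760 + 388) = 0.639
VSWR = (1 + 0.639)/(1 − 0.639)

VSWR ≈ 4.54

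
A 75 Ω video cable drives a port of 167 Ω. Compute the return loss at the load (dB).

RL ≈ 8.4 dB

Γ = (167 − 75)/(167 + 75) = 0.38
RL = −20·log₁₀|Γ| = −20·log₁₀(0.38)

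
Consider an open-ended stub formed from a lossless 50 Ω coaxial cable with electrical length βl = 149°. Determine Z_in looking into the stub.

tan(βl) = -0.601
For an open-ended stub, Z_in = −jZ_0·cot(βl) = −jZ_0/tan(βl)

Z_in ≈ +j83.2 Ω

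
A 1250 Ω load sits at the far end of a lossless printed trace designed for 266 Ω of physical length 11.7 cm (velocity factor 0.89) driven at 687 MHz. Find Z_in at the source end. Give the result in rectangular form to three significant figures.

Z_in ≈ 62.5 + j83.9 Ω

λ = v/f = 0.89·c / 687 MHz = 0.389 m
βl = 2π·l/λ = 2π × 0.301 = 108°
tan(βl) = tan(108°) = -3.01
Z_in = Z_0·(Z_L + jZ_0·tanβl)/(Z_0 + jZ_L·tanβl)
     = 266·(1250 − j801)/(266 − j3760)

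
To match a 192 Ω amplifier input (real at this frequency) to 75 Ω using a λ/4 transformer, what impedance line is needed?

Z_qwt ≈ 120 Ω

Z_qwt = √(Z_0·R_L) = √(75 × 192) = √14400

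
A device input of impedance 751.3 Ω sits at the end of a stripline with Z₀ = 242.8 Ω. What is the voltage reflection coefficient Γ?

Γ = (Z_L − Z_0)/(Z_L + Z_0) = (751.3 − 242.8)/(751.3 + 242.8) = 508.5/994.1

Γ = 0.512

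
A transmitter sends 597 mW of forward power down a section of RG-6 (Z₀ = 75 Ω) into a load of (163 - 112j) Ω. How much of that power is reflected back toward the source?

|Γ| = |(88 − j112)/(238 − j112)| = 0.542
|Γ|² = 0.293
P_refl = |Γ|²·P_inc = 175 mW, P_del = (1 − |Γ|²)·P_inc = 422 mW

P_reflected ≈ 175 mW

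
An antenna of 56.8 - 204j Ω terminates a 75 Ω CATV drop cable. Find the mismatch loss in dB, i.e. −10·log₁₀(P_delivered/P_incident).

mismatch loss ≈ 5.39 dB

Γ = (-18.2 − j204)/(131.8 − j204), |Γ| = 0.843
|Γ|² = 0.711, so P_del/P_inc = 1 − |Γ|² = 0.289
ML = −10·log₁₀(1 − |Γ|²)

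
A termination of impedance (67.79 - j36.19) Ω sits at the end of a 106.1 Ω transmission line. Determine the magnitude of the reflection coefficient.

|Γ| ≈ 0.297

Γ = (Z_L − Z_0)/(Z_L + Z_0) = (-38.31 − j36.19)/(173.9 − j36.19)
|Γ| = 52.7/178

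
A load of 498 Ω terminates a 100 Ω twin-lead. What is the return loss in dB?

Γ = (498 − 100)/(498 + 100) = 0.666
RL = −20·log₁₀|Γ| = −20·log₁₀(0.666)

RL ≈ 3.54 dB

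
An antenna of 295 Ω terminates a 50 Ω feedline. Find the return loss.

RL ≈ 2.97 dB

Γ = (295 − 50)/(295 + 50) = 0.71
RL = −20·log₁₀|Γ| = −20·log₁₀(0.71)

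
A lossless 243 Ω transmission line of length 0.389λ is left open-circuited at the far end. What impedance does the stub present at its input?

Z_in ≈ +j290 Ω

βl = 2π × 0.389 = 140°
tan(βl) = -0.838
For an open-circuited stub, Z_in = −jZ_0·cot(βl) = −jZ_0/tan(βl)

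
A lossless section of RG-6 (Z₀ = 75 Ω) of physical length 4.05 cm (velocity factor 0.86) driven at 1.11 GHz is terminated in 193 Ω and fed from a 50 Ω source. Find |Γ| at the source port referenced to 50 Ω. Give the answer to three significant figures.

λ = v/f = 0.86·c / 1.11 GHz = 0.232 m
βl = 2π·l/λ = 2π × 0.174 = 62.7°
tan(βl) = 1.94
Z_in = Z_0·(Z_L + jZ_0·tanβl)/(Z_0 + jZ_L·tanβl) = 35.5 − j31.6 Ω
Γ_s = (Z_in − Z_s)/(Z_in + Z_s) = (-14.5 − j31.6)/(85.5 − j31.6), |Γ_s| = 0.381

|Γ| ≈ 0.381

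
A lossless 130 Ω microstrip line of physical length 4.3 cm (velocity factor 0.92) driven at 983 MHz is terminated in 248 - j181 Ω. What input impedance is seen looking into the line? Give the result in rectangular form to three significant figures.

λ = v/f = 0.92·c / 983 MHz = 0.281 m
βl = 2π·l/λ = 2π × 0.153 = 55.1°
tan(βl) = tan(55.1°) = 1.44
Z_in = Z_0·(Z_L + jZ_0·tanβl)/(Z_0 + jZ_L·tanβl)
     = 130·(248 + j5.58)/(390 + j356)

Z_in ≈ 46 − j40.2 Ω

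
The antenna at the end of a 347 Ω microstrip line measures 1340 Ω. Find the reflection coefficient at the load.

Γ = (Z_L − Z_0)/(Z_L + Z_0) = (1340 − 347)/(1340 + 347) = 993/1687

Γ = 0.589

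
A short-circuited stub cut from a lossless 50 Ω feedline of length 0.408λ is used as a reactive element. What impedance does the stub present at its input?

Z_in ≈ −j32.6 Ω

βl = 2π × 0.408 = 147°
tan(βl) = -0.652
For a short-circuited stub, Z_in = jZ_0·tan(βl)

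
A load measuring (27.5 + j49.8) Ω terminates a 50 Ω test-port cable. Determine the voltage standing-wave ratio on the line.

VSWR ≈ 3.92

Γ = (Z_L − Z_0)/(Z_L + Z_0) = (-22.5 + j49.8)/(77.5 + j49.8)
|Γ| = 54.6/92.1 = 0.593
VSWR = (1 + |Γ|)/(1 − |Γ|) = 1.59/0.407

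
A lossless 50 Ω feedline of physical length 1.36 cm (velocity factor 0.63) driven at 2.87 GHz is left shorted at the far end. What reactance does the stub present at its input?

X_in ≈ 178 Ω (inductive)

λ = v/f = 0.63·c / 2.87 GHz = 0.0659 m
βl = 2π·l/λ = 2π × 0.207 = 74.3°
tan(βl) = 3.57
For a shorted stub, Z_in = jZ_0·tan(βl)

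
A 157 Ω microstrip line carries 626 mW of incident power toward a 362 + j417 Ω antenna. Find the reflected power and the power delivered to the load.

|Γ| = |(205 + j417)/(519 + j417)| = 0.698
|Γ|² = 0.487
P_refl = |Γ|²·P_inc = 305 mW, P_del = (1 − |Γ|²)·P_inc = 321 mW

P_reflected ≈ 305 mW; P_delivered ≈ 321 mW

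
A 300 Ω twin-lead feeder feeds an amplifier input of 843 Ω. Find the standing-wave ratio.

Γ = (843 − 300)/(843 + 300) = 0.475
VSWR = (1 + 0.475)/(1 − 0.475)

VSWR ≈ 2.81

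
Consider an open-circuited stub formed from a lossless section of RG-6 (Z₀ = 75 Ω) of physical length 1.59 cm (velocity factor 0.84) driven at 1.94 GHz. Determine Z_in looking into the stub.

λ = v/f = 0.84·c / 1.94 GHz = 0.13 m
βl = 2π·l/λ = 2π × 0.122 = 44.1°
tan(βl) = 0.968
For an open-circuited stub, Z_in = −jZ_0·cot(βl) = −jZ_0/tan(βl)

Z_in ≈ −j77.5 Ω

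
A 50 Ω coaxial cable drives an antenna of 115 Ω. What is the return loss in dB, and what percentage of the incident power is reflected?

Γ = (115 − 50)/(115 + 50) = 0.394
RL = −20·log₁₀(0.394) = 8.09 dB
P_refl/P_inc = |Γ|² = 0.155

RL ≈ 8.09 dB; 15.5% of incident power reflected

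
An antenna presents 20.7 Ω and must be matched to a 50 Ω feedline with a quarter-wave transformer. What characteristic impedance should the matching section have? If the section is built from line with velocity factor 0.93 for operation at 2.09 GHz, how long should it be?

Z_qwt ≈ 32.2 Ω; length ≈ 3.34 cm

Z_qwt = √(Z_0·R_L) = √(50 × 20.7) = √1035
λ = 0.93·c/f = 0.133 m, so l = λ/4 = 0.0334 m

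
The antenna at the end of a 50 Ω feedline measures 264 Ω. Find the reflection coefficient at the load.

Γ = 0.682

Γ = (Z_L − Z_0)/(Z_L + Z_0) = (264 − 50)/(264 + 50) = 214/314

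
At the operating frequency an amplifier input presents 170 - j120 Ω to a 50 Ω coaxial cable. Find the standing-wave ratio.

Γ = (Z_L − Z_0)/(Z_L + Z_0) = (120 − j120)/(220 − j120)
|Γ| = 170/251 = 0.677
VSWR = (1 + |Γ|)/(1 − |Γ|) = 1.68/0.323

VSWR ≈ 5.2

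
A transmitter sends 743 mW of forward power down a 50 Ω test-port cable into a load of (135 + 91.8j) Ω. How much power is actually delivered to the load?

|Γ| = |(85 + j91.8)/(185 + j91.8)| = 0.606
|Γ|² = 0.367
P_refl = |Γ|²·P_inc = 273 mW, P_del = (1 − |Γ|²)·P_inc = 470 mW

P_delivered ≈ 470 mW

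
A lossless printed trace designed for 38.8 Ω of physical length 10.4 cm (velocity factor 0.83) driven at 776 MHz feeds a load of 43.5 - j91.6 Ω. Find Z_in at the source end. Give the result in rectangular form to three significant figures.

λ = v/f = 0.83·c / 776 MHz = 0.321 m
βl = 2π·l/λ = 2π × 0.324 = 117°
tan(βl) = tan(117°) = -1.99
Z_in = Z_0·(Z_L + jZ_0·tanβl)/(Z_0 + jZ_L·tanβl)
     = 38.8·(43.5 − j169)/(-143 − j86.6)

Z_in ≈ 11.6 + j38.7 Ω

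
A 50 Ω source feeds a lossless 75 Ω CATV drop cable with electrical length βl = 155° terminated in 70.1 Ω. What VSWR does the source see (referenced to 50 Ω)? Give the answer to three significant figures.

VSWR ≈ 1.44

tan(βl) = -0.466
Z_in = Z_0·(Z_L + jZ_0·tanβl)/(Z_0 + jZ_L·tanβl) = 71.7 − j3.71 Ω
Γ_s = (Z_in − Z_s)/(Z_in + Z_s) = (21.7 − j3.71)/(122 − j3.71), |Γ_s| = 0.181
VSWR = (1 + |Γ_s|)/(1 − |Γ_s|)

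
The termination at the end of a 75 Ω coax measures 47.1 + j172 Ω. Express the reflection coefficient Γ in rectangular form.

Γ = (Z_L − Z_0)/(Z_L + Z_0) = (-27.9 + j172)/(122.1 + j172)

Γ ≈ 0.588 + j0.58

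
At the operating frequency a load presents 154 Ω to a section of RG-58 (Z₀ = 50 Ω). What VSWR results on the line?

Γ = (154 − 50)/(154 + 50) = 0.51
VSWR = (1 + 0.51)/(1 − 0.51)

VSWR ≈ 3.08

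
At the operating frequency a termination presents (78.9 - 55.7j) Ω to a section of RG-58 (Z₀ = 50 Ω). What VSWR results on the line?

VSWR ≈ 2.62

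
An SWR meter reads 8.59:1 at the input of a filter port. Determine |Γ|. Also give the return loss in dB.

|Γ| ≈ 0.791; return loss ≈ 2.03 dB

|Γ| = (S − 1)/(S + 1) = (8.59 − 1)/(8.59 + 1) = 7.59/9.59
RL = −20·log₁₀|Γ| = −20·log₁₀(0.791)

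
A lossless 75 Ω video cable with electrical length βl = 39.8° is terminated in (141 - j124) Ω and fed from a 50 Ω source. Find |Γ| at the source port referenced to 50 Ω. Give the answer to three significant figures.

tan(βl) = 0.833
Z_in = Z_0·(Z_L + jZ_0·tanβl)/(Z_0 + jZ_L·tanβl) = 29.5 − j45.3 Ω
Γ_s = (Z_in − Z_s)/(Z_in + Z_s) = (-20.5 − j45.3)/(79.5 − j45.3), |Γ_s| = 0.544

|Γ| ≈ 0.544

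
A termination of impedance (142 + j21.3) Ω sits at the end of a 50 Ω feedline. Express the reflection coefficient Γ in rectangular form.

Γ = (Z_L − Z_0)/(Z_L + Z_0) = (92 + j21.3)/(192 + j21.3)

Γ ≈ 0.485 + j0.0571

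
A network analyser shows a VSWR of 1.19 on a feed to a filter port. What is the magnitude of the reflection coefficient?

|Γ| = (S − 1)/(S + 1) = (1.19 − 1)/(1.19 + 1) = 0.19/2.19

|Γ| ≈ 0.0868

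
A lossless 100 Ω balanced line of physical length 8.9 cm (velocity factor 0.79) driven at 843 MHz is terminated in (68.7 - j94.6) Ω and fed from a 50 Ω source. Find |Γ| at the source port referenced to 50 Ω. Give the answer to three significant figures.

λ = v/f = 0.79·c / 843 MHz = 0.281 m
βl = 2π·l/λ = 2π × 0.317 = 114°
tan(βl) = -2.25
Z_in = Z_0·(Z_L + jZ_0·tanβl)/(Z_0 + jZ_L·tanβl) = 114 + j127 Ω
Γ_s = (Z_in − Z_s)/(Z_in + Z_s) = (63.7 + j127)/(164 + j127), |Γ_s| = 0.687

|Γ| ≈ 0.687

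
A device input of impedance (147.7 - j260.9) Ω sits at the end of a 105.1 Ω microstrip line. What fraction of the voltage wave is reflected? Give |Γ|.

Γ = (Z_L − Z_0)/(Z_L + Z_0) = (42.6 − j260.9)/(252.8 − j260.9)
|Γ| = 264/363

|Γ| ≈ 0.728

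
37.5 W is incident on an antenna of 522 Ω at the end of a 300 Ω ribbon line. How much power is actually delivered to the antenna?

P_delivered ≈ 34.8 W

Γ = (522 − 300)/(522 + 300) = 0.27
|Γ|² = 0.0729
P_refl = |Γ|²·P_inc = 2.74 W, P_del = (1 − |Γ|²)·P_inc = 34.8 W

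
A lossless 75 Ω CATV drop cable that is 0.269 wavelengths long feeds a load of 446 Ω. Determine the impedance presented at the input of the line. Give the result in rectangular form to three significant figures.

Z_in ≈ 12.8 + j8.74 Ω

βl = 2π × 0.269 = 96.8°
tan(βl) = tan(96.8°) = -8.34
Z_in = Z_0·(Z_L + jZ_0·tanβl)/(Z_0 + jZ_L·tanβl)
     = 75·(446 − j625)/(75 − j3720)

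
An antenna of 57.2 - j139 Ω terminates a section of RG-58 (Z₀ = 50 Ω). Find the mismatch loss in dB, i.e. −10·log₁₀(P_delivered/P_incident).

mismatch loss ≈ 4.3 dB

Γ = (7.2 − j139)/(107.2 − j139), |Γ| = 0.793
|Γ|² = 0.629, so P_del/P_inc = 1 − |Γ|² = 0.371
ML = −10·log₁₀(1 − |Γ|²)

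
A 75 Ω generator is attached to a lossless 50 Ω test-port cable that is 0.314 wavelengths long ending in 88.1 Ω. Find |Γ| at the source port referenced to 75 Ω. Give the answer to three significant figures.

βl = 2π × 0.314 = 113°
tan(βl) = -2.35
Z_in = Z_0·(Z_L + jZ_0·tanβl)/(Z_0 + jZ_L·tanβl) = 31.7 + j13.6 Ω
Γ_s = (Z_in − Z_s)/(Z_in + Z_s) = (-43.3 + j13.6)/(107 + j13.6), |Γ_s| = 0.422

|Γ| ≈ 0.422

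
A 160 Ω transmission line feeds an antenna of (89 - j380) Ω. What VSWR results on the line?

VSWR ≈ 12.4

Γ = (Z_L − Z_0)/(Z_L + Z_0) = (-71 − j380)/(249 − j380)
|Γ| = 387/454 = 0.851
VSWR = (1 + |Γ|)/(1 − |Γ|) = 1.85/0.149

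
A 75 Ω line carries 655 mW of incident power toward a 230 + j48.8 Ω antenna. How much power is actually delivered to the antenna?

|Γ| = |(155 + j48.8)/(305 + j48.8)| = 0.526
|Γ|² = 0.277
P_refl = |Γ|²·P_inc = 181 mW, P_del = (1 − |Γ|²)·P_inc = 474 mW

P_delivered ≈ 474 mW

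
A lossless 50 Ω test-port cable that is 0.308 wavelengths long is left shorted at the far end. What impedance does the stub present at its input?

Z_in ≈ −j131 Ω

βl = 2π × 0.308 = 111°
tan(βl) = -2.62
For a shorted stub, Z_in = jZ_0·tan(βl)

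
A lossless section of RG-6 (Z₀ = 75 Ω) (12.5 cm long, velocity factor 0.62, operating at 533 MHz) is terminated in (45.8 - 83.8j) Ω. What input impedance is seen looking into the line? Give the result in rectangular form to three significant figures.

Z_in ≈ 162 + j142 Ω

λ = v/f = 0.62·c / 533 MHz = 0.349 m
βl = 2π·l/λ = 2π × 0.358 = 129°
tan(βl) = tan(129°) = -1.24
Z_in = Z_0·(Z_L + jZ_0·tanβl)/(Z_0 + jZ_L·tanβl)
     = 75·(45.8 − j177)/(-28.7 − j56.7)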